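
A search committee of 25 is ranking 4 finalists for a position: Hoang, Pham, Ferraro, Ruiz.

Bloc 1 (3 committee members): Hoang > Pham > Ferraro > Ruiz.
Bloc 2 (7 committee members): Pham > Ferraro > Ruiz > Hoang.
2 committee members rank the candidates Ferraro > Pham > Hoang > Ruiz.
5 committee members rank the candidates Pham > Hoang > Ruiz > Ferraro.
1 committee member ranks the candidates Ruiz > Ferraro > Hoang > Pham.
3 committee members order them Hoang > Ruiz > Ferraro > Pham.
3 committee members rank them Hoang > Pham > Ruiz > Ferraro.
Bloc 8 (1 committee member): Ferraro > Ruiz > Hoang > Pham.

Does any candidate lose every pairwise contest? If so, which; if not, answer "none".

Ruiz

Pairwise majorities:
Hoang vs Pham: Hoang preferred on 3+1+3+3+1 = 11 ballots; Pham wins 14–11.
Hoang vs Ferraro: Hoang is ranked higher on 3+5+3+3 = 14 ballots, Ferraro on 11. Hoang wins 14–11.
Hoang vs Ruiz: 3+2+5+3+3 = 16 for Hoang, 9 for Ruiz — Hoang by 16–9.
Pham–Ferraro: Pham 18–7.
Pham vs Ruiz: Pham, 20–5.
Ferraro–Ruiz: Ferraro 13–12.
Ruiz is beaten in every head-to-head and is the Condorcet loser.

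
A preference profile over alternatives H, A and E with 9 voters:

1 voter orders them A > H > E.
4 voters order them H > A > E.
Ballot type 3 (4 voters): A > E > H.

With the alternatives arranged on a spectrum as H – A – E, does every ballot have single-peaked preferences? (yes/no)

Axis positions: H=1, A=2, E=3.
Ballot type 1 (peak A at position 2): ranking walks positions 2-1-3, expanding outward from the peak — single-peaked.
Ballot type 2 (peak H at position 1): ranking walks positions 1-2-3, expanding outward from the peak — single-peaked.
Ballot type 3 (peak A at position 2): ranking walks positions 2-3-1, expanding outward from the peak — single-peaked.
Every ranking is single-peaked on this axis.

yes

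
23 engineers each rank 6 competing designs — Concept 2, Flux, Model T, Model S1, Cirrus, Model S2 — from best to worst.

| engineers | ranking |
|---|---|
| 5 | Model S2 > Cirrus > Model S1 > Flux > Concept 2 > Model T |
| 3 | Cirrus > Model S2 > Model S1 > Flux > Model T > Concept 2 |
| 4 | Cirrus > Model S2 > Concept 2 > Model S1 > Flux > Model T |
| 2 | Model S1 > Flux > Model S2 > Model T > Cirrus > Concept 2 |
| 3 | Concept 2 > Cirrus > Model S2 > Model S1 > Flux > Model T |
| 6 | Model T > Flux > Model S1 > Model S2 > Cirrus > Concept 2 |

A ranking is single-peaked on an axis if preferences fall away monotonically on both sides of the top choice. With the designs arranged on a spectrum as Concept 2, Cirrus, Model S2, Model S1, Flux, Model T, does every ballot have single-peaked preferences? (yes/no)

yes

Axis positions: Concept 2=1, Cirrus=2, Model S2=3, Model S1=4, Flux=5, Model T=6.
Type 1 (peak Model S2 at position 3): ranking walks positions 3-2-4-5-1-6, expanding outward from the peak — single-peaked.
Type 2 (peak Cirrus at position 2): ranking walks positions 2-3-4-5-6-1, expanding outward from the peak — single-peaked.
Type 3 (peak Cirrus at position 2): ranking walks positions 2-3-1-4-5-6, expanding outward from the peak — single-peaked.
Type 4 (peak Model S1 at position 4): ranking walks positions 4-5-3-6-2-1, expanding outward from the peak — single-peaked.
Type 5 (peak Concept 2 at position 1): ranking walks positions 1-2-3-4-5-6, expanding outward from the peak — single-peaked.
Type 6 (peak Model T at position 6): ranking walks positions 6-5-4-3-2-1, expanding outward from the peak — single-peaked.
Every ranking is single-peaked on this axis.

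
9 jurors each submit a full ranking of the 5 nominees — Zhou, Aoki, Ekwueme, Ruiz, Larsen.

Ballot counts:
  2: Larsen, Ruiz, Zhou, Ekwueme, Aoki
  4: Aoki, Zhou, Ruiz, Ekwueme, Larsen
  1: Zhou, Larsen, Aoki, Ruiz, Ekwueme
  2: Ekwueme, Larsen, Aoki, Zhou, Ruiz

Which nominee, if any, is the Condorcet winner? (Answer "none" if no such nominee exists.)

none

Check each pair by majority over 9 ballots:
Zhou–Aoki: Aoki 6–3.
Zhou vs Ekwueme: Zhou, 7–2.
Zhou–Ruiz: Zhou 7–2.
Zhou vs Larsen: Zhou wins 5–4.
Aoki–Ekwueme: Aoki 5–4.
Aoki–Ruiz: Aoki 7–2.
Aoki vs Larsen: Larsen, 5–4.
Ekwueme vs Ruiz: Ruiz, 7–2.
Ekwueme vs Larsen: Ekwueme, 6–3.
Ruiz vs Larsen: Larsen wins 5–4.
Each nominee drops at least one matchup (Zhou loses to Aoki; Aoki loses to Larsen; Ekwueme loses to Zhou; Ruiz loses to Zhou; Larsen loses to Zhou); the cycle Zhou → Larsen → Aoki → Zhou rules out a Condorcet winner.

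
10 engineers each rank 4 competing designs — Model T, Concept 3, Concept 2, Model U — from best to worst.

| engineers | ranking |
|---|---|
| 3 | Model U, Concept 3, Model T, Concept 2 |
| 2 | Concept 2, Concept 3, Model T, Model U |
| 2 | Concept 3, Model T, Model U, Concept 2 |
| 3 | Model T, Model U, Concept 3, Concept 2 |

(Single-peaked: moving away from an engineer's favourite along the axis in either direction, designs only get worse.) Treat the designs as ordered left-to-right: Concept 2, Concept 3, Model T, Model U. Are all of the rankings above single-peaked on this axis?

no

Axis positions: Concept 2=1, Concept 3=2, Model T=3, Model U=4.
Group 1: ranking walks positions 4-2-3-1; Concept 3 is ranked above Model T even though Model T lies between Concept 3 and the peak Model U on the axis — preferences dip and rise again. Not single-peaked.
Group 2 (peak Concept 2 at position 1): ranking walks positions 1-2-3-4, expanding outward from the peak — single-peaked.
Group 3 (peak Concept 3 at position 2): ranking walks positions 2-3-4-1, expanding outward from the peak — single-peaked.
Group 4 (peak Model T at position 3): ranking walks positions 3-4-2-1, expanding outward from the peak — single-peaked.
Group 1 violates single-peakedness, so the profile is not single-peaked on this axis.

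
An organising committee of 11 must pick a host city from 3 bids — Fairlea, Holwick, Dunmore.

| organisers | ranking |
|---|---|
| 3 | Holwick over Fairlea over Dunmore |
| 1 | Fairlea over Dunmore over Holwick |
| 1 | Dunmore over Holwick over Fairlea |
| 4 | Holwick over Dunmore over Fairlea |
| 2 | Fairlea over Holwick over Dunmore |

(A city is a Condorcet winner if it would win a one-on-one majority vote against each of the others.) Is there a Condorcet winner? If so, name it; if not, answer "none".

Pairwise majorities:
Fairlea–Holwick: Holwick 8–3.
Fairlea vs Dunmore: Fairlea wins 6–5.
Holwick–Dunmore: Holwick 9–2.
Holwick beats each of Fairlea, Dunmore — Holwick is the Condorcet winner.

Holwick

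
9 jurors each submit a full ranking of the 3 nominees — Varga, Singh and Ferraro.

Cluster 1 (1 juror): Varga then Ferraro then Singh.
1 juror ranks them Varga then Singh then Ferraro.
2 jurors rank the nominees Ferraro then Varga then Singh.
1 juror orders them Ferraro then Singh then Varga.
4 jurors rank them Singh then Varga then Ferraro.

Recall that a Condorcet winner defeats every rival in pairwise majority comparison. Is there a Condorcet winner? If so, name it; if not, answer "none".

Singh

Check each pair by majority over 9 ballots:
Varga vs Singh: 1+1+2 = 4 for Varga, 5 for Singh — Singh by 5–4.
Varga vs Ferraro: Varga, 6–3.
Singh–Ferraro: Singh 5–4.
Singh defeats every rival head-to-head and is the Condorcet winner.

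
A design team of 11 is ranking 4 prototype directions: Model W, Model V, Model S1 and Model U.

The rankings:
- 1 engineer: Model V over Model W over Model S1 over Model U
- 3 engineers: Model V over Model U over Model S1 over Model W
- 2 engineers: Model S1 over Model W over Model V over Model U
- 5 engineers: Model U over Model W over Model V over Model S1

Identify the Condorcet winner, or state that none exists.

none

Check each pair by majority over 11 ballots:
Model W vs Model V: 7 to 4, Model W.
Model W vs Model S1: 6 to 5, Model W.
Model W vs Model U: 3 to 8, Model U.
Model V vs Model S1: Model V preferred on 1+3+5 = 9 ballots; Model V wins 9–2.
Model V vs Model U: Model V preferred on 1+3+2 = 6 ballots; Model V wins 6–5.
Model S1 vs Model U: Model S1 is ranked higher on 1+2 = 3 ballots, Model U on 8. Model U wins 8–3.
Every design loses at least once (Model W loses to Model U; Model V loses to Model W; Model S1 loses to Model W; Model U loses to Model V). The majority relation contains the cycle Model W > Model V > Model U > Model W, so there is no Condorcet winner.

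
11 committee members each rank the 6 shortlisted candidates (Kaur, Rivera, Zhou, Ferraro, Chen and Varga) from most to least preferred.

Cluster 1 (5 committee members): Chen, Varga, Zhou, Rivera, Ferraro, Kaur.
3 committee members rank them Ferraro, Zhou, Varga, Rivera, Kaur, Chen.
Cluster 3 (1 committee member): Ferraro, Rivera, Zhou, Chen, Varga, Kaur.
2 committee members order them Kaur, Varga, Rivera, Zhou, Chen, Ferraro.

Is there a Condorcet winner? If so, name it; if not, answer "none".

none

Pairwise majorities:
Kaur vs Rivera: Kaur is ranked higher on 2 ballots, Rivera on 9. Rivera wins 9–2.
Kaur vs Zhou: Zhou, 9–2.
Kaur vs Ferraro: 2 for Kaur, 9 for Ferraro — Ferraro by 9–2.
Kaur–Chen: Chen 6–5.
Kaur vs Varga: 2 to 9, Varga.
Rivera vs Zhou: 3 to 8, Zhou.
Rivera vs Ferraro: Rivera wins 7–4.
Rivera vs Chen: Rivera, 6–5.
Rivera vs Varga: Varga wins 10–1.
Zhou vs Ferraro: Zhou preferred on 5+2 = 7 ballots; Zhou wins 7–4.
Zhou vs Chen: 3+1+2 = 6 for Zhou, 5 for Chen — Zhou by 6–5.
Zhou vs Varga: Zhou preferred on 3+1 = 4 ballots; Varga wins 7–4.
Ferraro vs Chen: 4 to 7, Chen.
Ferraro vs Varga: 3+1 = 4 for Ferraro, 7 for Varga — Varga by 7–4.
Chen vs Varga: 6 to 5, Chen.
Each candidate drops at least one matchup (Kaur loses to Rivera; Rivera loses to Zhou; Zhou loses to Varga; Ferraro loses to Rivera; Chen loses to Rivera; Varga loses to Chen); the cycle Rivera → Chen → Varga → Rivera rules out a Condorcet winner.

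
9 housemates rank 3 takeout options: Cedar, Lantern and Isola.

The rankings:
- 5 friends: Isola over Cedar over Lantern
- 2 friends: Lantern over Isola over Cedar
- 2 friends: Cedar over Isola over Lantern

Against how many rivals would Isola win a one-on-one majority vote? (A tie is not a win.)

2

Isola against each rival (9 friends):
Isola vs Cedar: 7 to 2, Isola.
Isola vs Lantern: 5+2 = 7 for Isola, 2 for Lantern — Isola by 7–2.
Isola beats Cedar, Lantern — 2 pairwise wins.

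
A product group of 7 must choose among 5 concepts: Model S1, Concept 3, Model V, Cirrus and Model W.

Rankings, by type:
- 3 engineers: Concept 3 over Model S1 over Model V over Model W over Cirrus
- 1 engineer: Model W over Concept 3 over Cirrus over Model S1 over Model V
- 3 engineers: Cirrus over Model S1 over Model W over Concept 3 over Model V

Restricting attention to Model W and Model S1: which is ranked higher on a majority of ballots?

Ballots ranking Model W above Model S1: 1.
Ballots ranking Model S1 above Model W: 7 − 1 = 6.
Model S1 wins the head-to-head 6–1.

Model S1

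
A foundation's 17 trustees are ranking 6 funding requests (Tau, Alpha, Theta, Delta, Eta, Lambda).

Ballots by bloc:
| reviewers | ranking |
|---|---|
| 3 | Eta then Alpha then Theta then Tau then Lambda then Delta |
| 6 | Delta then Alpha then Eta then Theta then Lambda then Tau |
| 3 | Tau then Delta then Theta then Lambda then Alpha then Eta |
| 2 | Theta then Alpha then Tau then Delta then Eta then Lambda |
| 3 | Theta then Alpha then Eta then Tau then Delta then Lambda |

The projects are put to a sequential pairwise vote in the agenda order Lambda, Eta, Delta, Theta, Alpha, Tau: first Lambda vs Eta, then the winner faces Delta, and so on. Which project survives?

Round 1: Lambda vs Eta — 3–14, Eta advances.
Round 2: Eta vs Delta — 6–11, Delta advances.
Round 3: Delta vs Theta — 9–8, Delta advances.
Round 4: Delta vs Alpha — 9–8, Delta advances.
Round 5: Delta vs Tau — 6–11, Tau advances.
Tau survives the agenda.

Tau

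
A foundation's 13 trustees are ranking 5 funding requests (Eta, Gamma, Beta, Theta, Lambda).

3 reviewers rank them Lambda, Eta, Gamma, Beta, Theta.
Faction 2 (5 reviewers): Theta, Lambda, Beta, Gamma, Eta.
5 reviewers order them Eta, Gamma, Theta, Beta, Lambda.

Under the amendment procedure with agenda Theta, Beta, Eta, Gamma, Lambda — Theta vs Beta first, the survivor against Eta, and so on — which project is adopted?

Lambda

Round 1: Theta vs Beta — 10–3, Theta advances.
Round 2: Theta vs Eta — 5–8, Eta advances.
Round 3: Eta vs Gamma — 8–5, Eta advances.
Round 4: Eta vs Lambda — 5–8, Lambda advances.
The agenda winner is Lambda.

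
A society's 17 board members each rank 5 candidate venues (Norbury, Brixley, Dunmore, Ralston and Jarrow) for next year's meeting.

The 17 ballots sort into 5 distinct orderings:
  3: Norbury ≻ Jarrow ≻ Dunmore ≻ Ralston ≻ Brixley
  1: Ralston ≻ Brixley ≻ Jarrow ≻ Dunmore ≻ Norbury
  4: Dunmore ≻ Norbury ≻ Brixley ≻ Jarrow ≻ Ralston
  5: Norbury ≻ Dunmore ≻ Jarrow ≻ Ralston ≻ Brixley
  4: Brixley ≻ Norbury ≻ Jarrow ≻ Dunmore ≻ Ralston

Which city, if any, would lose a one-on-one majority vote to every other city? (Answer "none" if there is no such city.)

Pairwise majorities:
Norbury vs Brixley: Norbury wins 12–5.
Norbury vs Dunmore: 12 to 5, Norbury.
Norbury vs Ralston: Norbury, 16–1.
Norbury–Jarrow: Norbury 16–1.
Brixley vs Dunmore: Brixley preferred on 1+4 = 5 ballots; Dunmore wins 12–5.
Brixley–Ralston: Ralston 9–8.
Brixley vs Jarrow: Brixley preferred on 1+4+4 = 9 ballots; Brixley wins 9–8.
Dunmore vs Ralston: 16 to 1, Dunmore.
Dunmore vs Jarrow: Dunmore wins 9–8.
Ralston vs Jarrow: Jarrow, 16–1.
No city is winless: Norbury beats Brixley; Brixley beats Jarrow; Dunmore beats Brixley; Ralston beats Brixley; Jarrow beats Ralston. There is no Condorcet loser.

none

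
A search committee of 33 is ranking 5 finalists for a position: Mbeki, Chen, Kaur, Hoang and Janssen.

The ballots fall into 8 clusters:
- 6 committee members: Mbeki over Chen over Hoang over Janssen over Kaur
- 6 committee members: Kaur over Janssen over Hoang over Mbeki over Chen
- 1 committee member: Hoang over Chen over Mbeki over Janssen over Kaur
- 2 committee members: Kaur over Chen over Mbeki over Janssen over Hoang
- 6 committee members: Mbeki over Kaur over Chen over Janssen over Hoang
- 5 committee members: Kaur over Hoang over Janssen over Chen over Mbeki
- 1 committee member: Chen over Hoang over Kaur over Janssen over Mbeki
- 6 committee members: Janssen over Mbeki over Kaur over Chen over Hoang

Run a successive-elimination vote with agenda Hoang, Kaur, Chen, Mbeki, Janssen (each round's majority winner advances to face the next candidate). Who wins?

Round 1: Hoang vs Kaur — 8–25, Kaur advances.
Round 2: Kaur vs Chen — 25–8, Kaur advances.
Round 3: Kaur vs Mbeki — 14–19, Mbeki advances.
Round 4: Mbeki vs Janssen — 15–18, Janssen advances.
The agenda winner is Janssen.

Janssen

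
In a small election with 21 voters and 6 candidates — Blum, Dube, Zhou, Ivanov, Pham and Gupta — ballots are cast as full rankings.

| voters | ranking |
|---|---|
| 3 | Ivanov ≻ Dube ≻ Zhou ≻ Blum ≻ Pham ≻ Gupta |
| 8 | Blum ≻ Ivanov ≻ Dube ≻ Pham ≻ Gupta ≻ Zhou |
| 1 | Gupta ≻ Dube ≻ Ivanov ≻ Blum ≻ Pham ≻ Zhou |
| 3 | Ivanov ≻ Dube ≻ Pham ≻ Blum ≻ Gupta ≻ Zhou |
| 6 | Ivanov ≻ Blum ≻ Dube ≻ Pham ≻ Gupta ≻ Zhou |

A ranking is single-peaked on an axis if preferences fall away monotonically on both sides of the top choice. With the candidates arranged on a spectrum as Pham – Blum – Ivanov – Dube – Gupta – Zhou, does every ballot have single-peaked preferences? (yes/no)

no

Axis positions: Pham=1, Blum=2, Ivanov=3, Dube=4, Gupta=5, Zhou=6.
Faction 1: ranking walks positions 3-4-6-2-1-5; Zhou is ranked above Gupta even though Gupta lies between Zhou and the peak Ivanov on the axis — preferences dip and rise again. Not single-peaked.
Faction 2 (peak Blum at position 2): ranking walks positions 2-3-4-1-5-6, expanding outward from the peak — single-peaked.
Faction 3 (peak Gupta at position 5): ranking walks positions 5-4-3-2-1-6, expanding outward from the peak — single-peaked.
Faction 4: ranking walks positions 3-4-1-2-5-6; Pham is ranked above Blum even though Blum lies between Pham and the peak Ivanov on the axis — preferences dip and rise again. Not single-peaked.
Faction 5 (peak Ivanov at position 3): ranking walks positions 3-2-4-1-5-6, expanding outward from the peak — single-peaked.
Faction 1 violates single-peakedness, so the profile is not single-peaked on this axis.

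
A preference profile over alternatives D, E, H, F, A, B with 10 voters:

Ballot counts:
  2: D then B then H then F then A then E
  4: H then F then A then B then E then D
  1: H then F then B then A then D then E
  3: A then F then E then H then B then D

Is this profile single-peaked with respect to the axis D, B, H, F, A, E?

yes

Axis positions: D=1, B=2, H=3, F=4, A=5, E=6.
Group 1 (peak D at position 1): ranking walks positions 1-2-3-4-5-6, expanding outward from the peak — single-peaked.
Group 2 (peak H at position 3): ranking walks positions 3-4-5-2-6-1, expanding outward from the peak — single-peaked.
Group 3 (peak H at position 3): ranking walks positions 3-4-2-5-1-6, expanding outward from the peak — single-peaked.
Group 4 (peak A at position 5): ranking walks positions 5-4-6-3-2-1, expanding outward from the peak — single-peaked.
Every ranking is single-peaked on this axis.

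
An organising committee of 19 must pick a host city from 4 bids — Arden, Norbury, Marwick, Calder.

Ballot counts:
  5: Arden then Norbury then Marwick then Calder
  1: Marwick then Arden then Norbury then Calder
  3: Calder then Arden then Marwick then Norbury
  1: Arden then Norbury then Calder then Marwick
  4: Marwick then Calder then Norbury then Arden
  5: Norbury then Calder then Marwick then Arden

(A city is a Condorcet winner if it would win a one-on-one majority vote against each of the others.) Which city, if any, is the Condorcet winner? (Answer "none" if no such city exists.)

none

Check each pair by majority over 19 ballots:
Arden vs Norbury: Arden preferred on 5+1+3+1 = 10 ballots; Arden wins 10–9.
Arden vs Marwick: Arden is ranked higher on 5+3+1 = 9 ballots, Marwick on 10. Marwick wins 10–9.
Arden vs Calder: Arden preferred on 5+1+1 = 7 ballots; Calder wins 12–7.
Norbury vs Marwick: Norbury is ranked higher on 5+1+5 = 11 ballots, Marwick on 8. Norbury wins 11–8.
Norbury vs Calder: Norbury preferred on 5+1+1+5 = 12 ballots; Norbury wins 12–7.
Marwick vs Calder: 5+1+4 = 10 for Marwick, 9 for Calder — Marwick by 10–9.
No city is unbeaten: Arden loses to Marwick; Norbury loses to Arden; Marwick loses to Norbury; Calder loses to Norbury. In particular Arden > Norbury > Marwick > Arden is a majority cycle — no Condorcet winner exists.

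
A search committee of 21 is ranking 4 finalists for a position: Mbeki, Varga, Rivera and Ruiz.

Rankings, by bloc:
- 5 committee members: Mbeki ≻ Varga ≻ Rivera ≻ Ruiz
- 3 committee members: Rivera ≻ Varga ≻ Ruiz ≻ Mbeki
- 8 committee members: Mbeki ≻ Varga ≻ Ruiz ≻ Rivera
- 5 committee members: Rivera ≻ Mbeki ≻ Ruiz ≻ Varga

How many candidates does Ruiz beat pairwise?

Ruiz against each rival (21 committee members):
Ruiz–Mbeki: Mbeki 18–3.
Ruiz vs Varga: Varga, 16–5.
Ruiz vs Rivera: Rivera, 13–8.
Ruiz beats no one; loses to Mbeki, Varga, Rivera — 0 pairwise wins.

0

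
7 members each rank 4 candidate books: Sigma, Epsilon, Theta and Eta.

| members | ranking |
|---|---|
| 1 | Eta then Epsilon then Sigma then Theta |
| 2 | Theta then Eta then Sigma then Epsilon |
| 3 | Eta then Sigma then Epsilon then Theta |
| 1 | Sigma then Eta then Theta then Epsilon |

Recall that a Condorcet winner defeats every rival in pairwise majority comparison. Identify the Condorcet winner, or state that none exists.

Pairwise majorities:
Sigma vs Epsilon: Sigma, 6–1.
Sigma–Theta: Sigma 5–2.
Sigma vs Eta: Eta, 6–1.
Epsilon–Theta: Epsilon 4–3.
Epsilon vs Eta: Eta wins 7–0.
Theta vs Eta: Eta wins 5–2.
Only Eta has no losses; Eta is the Condorcet winner.

Eta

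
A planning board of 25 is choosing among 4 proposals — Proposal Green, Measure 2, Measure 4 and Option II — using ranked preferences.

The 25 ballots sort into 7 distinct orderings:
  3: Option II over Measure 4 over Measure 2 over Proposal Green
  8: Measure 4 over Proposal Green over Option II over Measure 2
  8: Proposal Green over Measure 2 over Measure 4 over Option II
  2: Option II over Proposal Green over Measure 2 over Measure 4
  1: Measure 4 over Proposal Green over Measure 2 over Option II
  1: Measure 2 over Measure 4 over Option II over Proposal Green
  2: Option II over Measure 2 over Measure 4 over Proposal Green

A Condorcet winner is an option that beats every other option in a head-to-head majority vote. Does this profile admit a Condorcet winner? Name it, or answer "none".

Pairwise majorities:
Proposal Green vs Measure 2: Proposal Green wins 19–6.
Proposal Green vs Measure 4: Measure 4, 15–10.
Proposal Green–Option II: Proposal Green 17–8.
Measure 2 vs Measure 4: Measure 2 wins 13–12.
Measure 2–Option II: Option II 15–10.
Measure 4 vs Option II: Measure 4, 18–7.
No option is unbeaten: Proposal Green loses to Measure 4; Measure 2 loses to Proposal Green; Measure 4 loses to Measure 2; Option II loses to Proposal Green. In particular Proposal Green > Measure 2 > Measure 4 > Proposal Green is a majority cycle — no Condorcet winner exists.

none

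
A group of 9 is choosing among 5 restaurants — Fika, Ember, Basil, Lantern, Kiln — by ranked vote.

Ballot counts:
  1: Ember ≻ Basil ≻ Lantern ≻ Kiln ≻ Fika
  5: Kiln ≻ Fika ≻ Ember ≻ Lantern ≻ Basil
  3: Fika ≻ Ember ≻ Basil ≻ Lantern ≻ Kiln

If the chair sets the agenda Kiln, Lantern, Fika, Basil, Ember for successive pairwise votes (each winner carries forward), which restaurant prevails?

Round 1: Kiln vs Lantern — 5–4, Kiln advances.
Round 2: Kiln vs Fika — 6–3, Kiln advances.
Round 3: Kiln vs Basil — 5–4, Kiln advances.
Round 4: Kiln vs Ember — 5–4, Kiln advances.
Kiln survives the agenda.

Kiln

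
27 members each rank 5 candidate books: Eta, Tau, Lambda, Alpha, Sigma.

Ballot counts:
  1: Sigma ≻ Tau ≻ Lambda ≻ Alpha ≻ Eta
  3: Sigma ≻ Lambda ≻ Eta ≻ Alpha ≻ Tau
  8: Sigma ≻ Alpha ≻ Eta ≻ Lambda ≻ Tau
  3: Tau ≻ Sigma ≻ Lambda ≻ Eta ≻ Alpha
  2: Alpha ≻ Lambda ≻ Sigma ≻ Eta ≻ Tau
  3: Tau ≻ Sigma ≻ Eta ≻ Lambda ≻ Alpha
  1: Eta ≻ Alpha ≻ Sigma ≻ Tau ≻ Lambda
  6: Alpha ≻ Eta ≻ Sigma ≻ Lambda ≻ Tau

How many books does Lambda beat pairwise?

1

Lambda against each rival (27 members):
Lambda vs Eta: Lambda is ranked higher on 1+3+3+2 = 9 ballots, Eta on 18. Eta wins 18–9.
Lambda vs Tau: 19 to 8, Lambda.
Lambda vs Alpha: Lambda is ranked higher on 1+3+3+3 = 10 ballots, Alpha on 17. Alpha wins 17–10.
Lambda vs Sigma: 2 for Lambda, 25 for Sigma — Sigma by 25–2.
Lambda beats Tau; loses to Eta, Alpha, Sigma — 1 pairwise win.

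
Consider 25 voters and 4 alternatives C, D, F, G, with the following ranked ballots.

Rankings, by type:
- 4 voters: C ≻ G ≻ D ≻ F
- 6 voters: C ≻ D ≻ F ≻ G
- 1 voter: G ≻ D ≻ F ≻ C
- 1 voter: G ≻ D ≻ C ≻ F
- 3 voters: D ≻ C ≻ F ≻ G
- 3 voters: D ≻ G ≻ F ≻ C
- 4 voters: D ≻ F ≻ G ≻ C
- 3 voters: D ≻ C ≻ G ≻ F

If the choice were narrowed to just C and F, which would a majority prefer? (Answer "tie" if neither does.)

C

Ballots ranking C above F: 4 + 6 + 1 + 3 + 3 = 17.
Ballots ranking F above C: 25 − 17 = 8.
C wins the head-to-head 17–8.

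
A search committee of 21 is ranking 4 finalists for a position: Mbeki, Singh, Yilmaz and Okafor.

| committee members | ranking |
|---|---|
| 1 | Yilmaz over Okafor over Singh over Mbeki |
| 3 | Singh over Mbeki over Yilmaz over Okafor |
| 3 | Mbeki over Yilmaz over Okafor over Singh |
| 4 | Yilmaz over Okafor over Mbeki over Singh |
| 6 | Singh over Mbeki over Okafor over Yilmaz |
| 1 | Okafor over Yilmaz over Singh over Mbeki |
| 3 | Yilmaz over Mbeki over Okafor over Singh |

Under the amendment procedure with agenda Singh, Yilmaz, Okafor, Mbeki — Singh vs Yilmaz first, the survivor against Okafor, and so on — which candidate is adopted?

Round 1: Singh vs Yilmaz — 9–12, Yilmaz advances.
Round 2: Yilmaz vs Okafor — 14–7, Yilmaz advances.
Round 3: Yilmaz vs Mbeki — 9–12, Mbeki advances.
The agenda winner is Mbeki.

Mbeki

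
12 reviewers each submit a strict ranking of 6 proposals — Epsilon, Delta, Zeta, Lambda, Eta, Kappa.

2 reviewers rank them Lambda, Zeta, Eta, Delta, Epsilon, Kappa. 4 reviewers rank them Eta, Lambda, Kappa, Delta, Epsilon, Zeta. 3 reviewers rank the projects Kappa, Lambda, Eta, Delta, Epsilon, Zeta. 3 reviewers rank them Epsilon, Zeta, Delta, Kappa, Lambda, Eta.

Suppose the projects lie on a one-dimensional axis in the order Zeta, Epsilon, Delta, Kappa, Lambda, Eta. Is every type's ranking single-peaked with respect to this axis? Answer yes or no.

Axis positions: Zeta=1, Epsilon=2, Delta=3, Kappa=4, Lambda=5, Eta=6.
Type 1: ranking walks positions 5-1-6-3-2-4; Zeta is ranked above Kappa even though Kappa lies between Zeta and the peak Lambda on the axis — preferences dip and rise again. Not single-peaked.
Type 2 (peak Eta at position 6): ranking walks positions 6-5-4-3-2-1, expanding outward from the peak — single-peaked.
Type 3 (peak Kappa at position 4): ranking walks positions 4-5-6-3-2-1, expanding outward from the peak — single-peaked.
Type 4 (peak Epsilon at position 2): ranking walks positions 2-1-3-4-5-6, expanding outward from the peak — single-peaked.
Type 1 violates single-peakedness, so the profile is not single-peaked on this axis.

no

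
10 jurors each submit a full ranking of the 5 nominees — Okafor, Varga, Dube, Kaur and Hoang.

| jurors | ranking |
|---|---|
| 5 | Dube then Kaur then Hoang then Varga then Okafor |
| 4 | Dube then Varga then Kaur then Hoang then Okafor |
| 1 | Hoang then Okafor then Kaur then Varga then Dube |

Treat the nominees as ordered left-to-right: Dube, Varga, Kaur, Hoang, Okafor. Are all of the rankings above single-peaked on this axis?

no

Axis positions: Dube=1, Varga=2, Kaur=3, Hoang=4, Okafor=5.
Type 1: ranking walks positions 1-3-4-2-5; Kaur is ranked above Varga even though Varga lies between Kaur and the peak Dube on the axis — preferences dip and rise again. Not single-peaked.
Type 2 (peak Dube at position 1): ranking walks positions 1-2-3-4-5, expanding outward from the peak — single-peaked.
Type 3 (peak Hoang at position 4): ranking walks positions 4-5-3-2-1, expanding outward from the peak — single-peaked.
Type 1 violates single-peakedness, so the profile is not single-peaked on this axis.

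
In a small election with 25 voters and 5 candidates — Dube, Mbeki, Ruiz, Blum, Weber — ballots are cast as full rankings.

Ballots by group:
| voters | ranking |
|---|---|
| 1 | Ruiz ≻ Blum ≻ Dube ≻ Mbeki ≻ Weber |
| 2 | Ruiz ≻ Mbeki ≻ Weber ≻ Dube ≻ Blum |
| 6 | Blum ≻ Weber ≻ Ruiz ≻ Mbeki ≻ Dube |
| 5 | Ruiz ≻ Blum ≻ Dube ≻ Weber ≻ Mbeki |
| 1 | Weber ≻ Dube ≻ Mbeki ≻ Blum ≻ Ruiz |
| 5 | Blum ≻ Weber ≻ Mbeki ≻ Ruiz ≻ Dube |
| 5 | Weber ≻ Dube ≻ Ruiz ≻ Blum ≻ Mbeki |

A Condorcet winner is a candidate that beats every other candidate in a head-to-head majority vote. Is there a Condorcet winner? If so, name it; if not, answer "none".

none

Head-to-head results (25 voters):
Dube vs Mbeki: Mbeki wins 13–12.
Dube–Ruiz: Ruiz 19–6.
Dube vs Blum: Blum, 17–8.
Dube vs Weber: Weber wins 19–6.
Mbeki–Ruiz: Ruiz 19–6.
Mbeki–Blum: Blum 22–3.
Mbeki vs Weber: Weber, 22–3.
Ruiz vs Blum: Ruiz, 13–12.
Ruiz vs Weber: Weber, 17–8.
Blum vs Weber: Blum wins 17–8.
No candidate is unbeaten: Dube loses to Mbeki; Mbeki loses to Ruiz; Ruiz loses to Weber; Blum loses to Ruiz; Weber loses to Blum. In particular Ruiz > Blum > Weber > Ruiz is a majority cycle — no Condorcet winner exists.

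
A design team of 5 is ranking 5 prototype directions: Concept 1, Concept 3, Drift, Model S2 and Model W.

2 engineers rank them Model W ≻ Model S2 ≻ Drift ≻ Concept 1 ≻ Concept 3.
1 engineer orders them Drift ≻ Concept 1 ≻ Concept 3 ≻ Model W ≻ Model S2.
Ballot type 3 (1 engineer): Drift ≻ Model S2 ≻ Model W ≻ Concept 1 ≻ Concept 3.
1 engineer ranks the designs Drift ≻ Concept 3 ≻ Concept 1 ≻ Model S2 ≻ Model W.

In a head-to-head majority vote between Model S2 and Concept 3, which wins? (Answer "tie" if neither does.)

Model S2

Ballots ranking Model S2 above Concept 3: 2 + 1 = 3.
Ballots ranking Concept 3 above Model S2: 5 − 3 = 2.
Model S2 wins the head-to-head 3–2.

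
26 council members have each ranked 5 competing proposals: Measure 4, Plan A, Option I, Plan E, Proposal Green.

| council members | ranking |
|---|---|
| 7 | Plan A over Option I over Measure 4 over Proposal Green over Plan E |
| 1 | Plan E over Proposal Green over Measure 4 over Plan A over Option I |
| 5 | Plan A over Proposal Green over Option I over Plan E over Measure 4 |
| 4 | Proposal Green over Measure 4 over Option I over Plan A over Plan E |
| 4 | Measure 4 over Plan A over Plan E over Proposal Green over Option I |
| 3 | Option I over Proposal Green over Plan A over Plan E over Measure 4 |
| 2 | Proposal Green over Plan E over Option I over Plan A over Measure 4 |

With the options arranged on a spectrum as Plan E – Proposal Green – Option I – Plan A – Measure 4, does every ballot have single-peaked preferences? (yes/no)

no

Axis positions: Plan E=1, Proposal Green=2, Option I=3, Plan A=4, Measure 4=5.
Cluster 1 (peak Plan A at position 4): ranking walks positions 4-3-5-2-1, expanding outward from the peak — single-peaked.
Cluster 2: ranking walks positions 1-2-5-4-3; Measure 4 is ranked above Option I even though Option I lies between Measure 4 and the peak Plan E on the axis — preferences dip and rise again. Not single-peaked.
Cluster 3: ranking walks positions 4-2-3-1-5; Proposal Green is ranked above Option I even though Option I lies between Proposal Green and the peak Plan A on the axis — preferences dip and rise again. Not single-peaked.
Cluster 4: ranking walks positions 2-5-3-4-1; Measure 4 is ranked above Option I even though Option I lies between Measure 4 and the peak Proposal Green on the axis — preferences dip and rise again. Not single-peaked.
Cluster 5: ranking walks positions 5-4-1-2-3; Plan E is ranked above Option I even though Option I lies between Plan E and the peak Measure 4 on the axis — preferences dip and rise again. Not single-peaked.
Cluster 6 (peak Option I at position 3): ranking walks positions 3-2-4-1-5, expanding outward from the peak — single-peaked.
Cluster 7 (peak Proposal Green at position 2): ranking walks positions 2-1-3-4-5, expanding outward from the peak — single-peaked.
Cluster 2 violates single-peakedness, so the profile is not single-peaked on this axis.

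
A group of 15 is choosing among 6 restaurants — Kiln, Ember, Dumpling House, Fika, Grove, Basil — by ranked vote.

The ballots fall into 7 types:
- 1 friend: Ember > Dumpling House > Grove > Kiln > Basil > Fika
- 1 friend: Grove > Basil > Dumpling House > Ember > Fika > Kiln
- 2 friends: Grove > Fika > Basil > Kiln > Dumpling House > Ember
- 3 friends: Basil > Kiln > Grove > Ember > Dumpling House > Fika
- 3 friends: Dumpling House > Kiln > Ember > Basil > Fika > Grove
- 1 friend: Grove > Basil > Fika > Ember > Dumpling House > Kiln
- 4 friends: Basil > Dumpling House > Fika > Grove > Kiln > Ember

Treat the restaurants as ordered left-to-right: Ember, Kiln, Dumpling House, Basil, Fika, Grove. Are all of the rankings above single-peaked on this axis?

no

Axis positions: Ember=1, Kiln=2, Dumpling House=3, Basil=4, Fika=5, Grove=6.
Type 1: ranking walks positions 1-3-6-2-4-5; Dumpling House is ranked above Kiln even though Kiln lies between Dumpling House and the peak Ember on the axis — preferences dip and rise again. Not single-peaked.
Type 2: ranking walks positions 6-4-3-1-5-2; Basil is ranked above Fika even though Fika lies between Basil and the peak Grove on the axis — preferences dip and rise again. Not single-peaked.
Type 3: ranking walks positions 6-5-4-2-3-1; Kiln is ranked above Dumpling House even though Dumpling House lies between Kiln and the peak Grove on the axis — preferences dip and rise again. Not single-peaked.
Type 4: ranking walks positions 4-2-6-1-3-5; Kiln is ranked above Dumpling House even though Dumpling House lies between Kiln and the peak Basil on the axis — preferences dip and rise again. Not single-peaked.
Type 5 (peak Dumpling House at position 3): ranking walks positions 3-2-1-4-5-6, expanding outward from the peak — single-peaked.
Type 6: ranking walks positions 6-4-5-1-3-2; Basil is ranked above Fika even though Fika lies between Basil and the peak Grove on the axis — preferences dip and rise again. Not single-peaked.
Type 7 (peak Basil at position 4): ranking walks positions 4-3-5-6-2-1, expanding outward from the peak — single-peaked.
Type 1 violates single-peakedness, so the profile is not single-peaked on this axis.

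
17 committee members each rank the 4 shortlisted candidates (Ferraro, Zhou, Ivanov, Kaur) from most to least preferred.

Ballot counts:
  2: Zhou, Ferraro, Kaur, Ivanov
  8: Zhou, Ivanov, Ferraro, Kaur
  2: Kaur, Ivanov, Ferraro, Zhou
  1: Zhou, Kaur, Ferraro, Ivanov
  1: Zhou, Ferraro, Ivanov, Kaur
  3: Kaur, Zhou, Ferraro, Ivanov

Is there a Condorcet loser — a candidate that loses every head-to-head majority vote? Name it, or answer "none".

Head-to-head results (17 committee members):
Ferraro vs Zhou: 2 to 15, Zhou.
Ferraro vs Ivanov: Ivanov, 10–7.
Ferraro vs Kaur: Ferraro wins 11–6.
Zhou vs Ivanov: 2+8+1+1+3 = 15 for Zhou, 2 for Ivanov — Zhou by 15–2.
Zhou vs Kaur: 12 to 5, Zhou.
Ivanov vs Kaur: Ivanov is ranked higher on 8+1 = 9 ballots, Kaur on 8. Ivanov wins 9–8.
Kaur is beaten in every head-to-head and is the Condorcet loser.

Kaur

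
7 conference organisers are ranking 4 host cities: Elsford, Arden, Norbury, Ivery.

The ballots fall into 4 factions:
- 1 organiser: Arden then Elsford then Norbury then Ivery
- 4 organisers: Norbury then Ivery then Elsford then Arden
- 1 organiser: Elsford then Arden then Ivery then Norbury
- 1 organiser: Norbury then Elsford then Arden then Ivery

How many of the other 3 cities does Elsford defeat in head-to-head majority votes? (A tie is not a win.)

Elsford against each rival (7 organisers):
Elsford vs Arden: 4+1+1 = 6 for Elsford, 1 for Arden — Elsford by 6–1.
Elsford vs Norbury: Norbury wins 5–2.
Elsford vs Ivery: Ivery, 4–3.
Elsford beats Arden; loses to Norbury, Ivery — 1 pairwise win.

1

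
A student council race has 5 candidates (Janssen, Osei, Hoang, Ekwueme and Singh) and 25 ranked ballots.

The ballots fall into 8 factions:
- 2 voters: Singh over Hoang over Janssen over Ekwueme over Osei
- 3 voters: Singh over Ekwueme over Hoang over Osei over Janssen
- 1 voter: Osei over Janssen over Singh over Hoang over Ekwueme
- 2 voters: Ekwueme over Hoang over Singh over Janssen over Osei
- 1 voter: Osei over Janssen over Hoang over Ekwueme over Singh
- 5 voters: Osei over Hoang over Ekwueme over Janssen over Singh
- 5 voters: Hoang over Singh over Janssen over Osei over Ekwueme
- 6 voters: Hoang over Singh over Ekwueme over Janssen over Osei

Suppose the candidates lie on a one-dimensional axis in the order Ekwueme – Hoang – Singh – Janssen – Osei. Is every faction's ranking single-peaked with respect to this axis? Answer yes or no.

no

Axis positions: Ekwueme=1, Hoang=2, Singh=3, Janssen=4, Osei=5.
Faction 1 (peak Singh at position 3): ranking walks positions 3-2-4-1-5, expanding outward from the peak — single-peaked.
Faction 2: ranking walks positions 3-1-2-5-4; Ekwueme is ranked above Hoang even though Hoang lies between Ekwueme and the peak Singh on the axis — preferences dip and rise again. Not single-peaked.
Faction 3 (peak Osei at position 5): ranking walks positions 5-4-3-2-1, expanding outward from the peak — single-peaked.
Faction 4 (peak Ekwueme at position 1): ranking walks positions 1-2-3-4-5, expanding outward from the peak — single-peaked.
Faction 5: ranking walks positions 5-4-2-1-3; Hoang is ranked above Singh even though Singh lies between Hoang and the peak Osei on the axis — preferences dip and rise again. Not single-peaked.
Faction 6: ranking walks positions 5-2-1-4-3; Hoang is ranked above Janssen even though Janssen lies between Hoang and the peak Osei on the axis — preferences dip and rise again. Not single-peaked.
Faction 7 (peak Hoang at position 2): ranking walks positions 2-3-4-5-1, expanding outward from the peak — single-peaked.
Faction 8 (peak Hoang at position 2): ranking walks positions 2-3-1-4-5, expanding outward from the peak — single-peaked.
Faction 2 violates single-peakedness, so the profile is not single-peaked on this axis.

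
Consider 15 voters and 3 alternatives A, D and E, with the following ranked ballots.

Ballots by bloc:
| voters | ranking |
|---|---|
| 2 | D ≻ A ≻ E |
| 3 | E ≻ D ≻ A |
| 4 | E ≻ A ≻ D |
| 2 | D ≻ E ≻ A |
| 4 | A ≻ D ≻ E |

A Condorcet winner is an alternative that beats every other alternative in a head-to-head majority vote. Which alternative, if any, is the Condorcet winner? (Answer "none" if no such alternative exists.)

none

Pairwise majorities:
A vs D: 8 to 7, A.
A vs E: A is ranked higher on 2+4 = 6 ballots, E on 9. E wins 9–6.
D–E: D 8–7.
Each alternative drops at least one matchup (A loses to E; D loses to A; E loses to D); the cycle A beats D beats E beats A rules out a Condorcet winner.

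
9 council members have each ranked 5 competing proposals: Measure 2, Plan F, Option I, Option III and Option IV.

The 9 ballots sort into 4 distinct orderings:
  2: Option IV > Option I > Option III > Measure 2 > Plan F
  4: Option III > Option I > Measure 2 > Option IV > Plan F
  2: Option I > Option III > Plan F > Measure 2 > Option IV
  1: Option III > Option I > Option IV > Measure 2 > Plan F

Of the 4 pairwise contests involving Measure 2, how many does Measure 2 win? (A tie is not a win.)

2

Measure 2 against each rival (9 council members):
Measure 2 vs Plan F: Measure 2, 7–2.
Measure 2 vs Option I: Measure 2 preferred on 0 ballots; Option I wins 9–0.
Measure 2 vs Option III: 0 to 9, Option III.
Measure 2 vs Option IV: Measure 2 wins 6–3.
Measure 2 beats Plan F, Option IV; loses to Option I, Option III — 2 pairwise wins.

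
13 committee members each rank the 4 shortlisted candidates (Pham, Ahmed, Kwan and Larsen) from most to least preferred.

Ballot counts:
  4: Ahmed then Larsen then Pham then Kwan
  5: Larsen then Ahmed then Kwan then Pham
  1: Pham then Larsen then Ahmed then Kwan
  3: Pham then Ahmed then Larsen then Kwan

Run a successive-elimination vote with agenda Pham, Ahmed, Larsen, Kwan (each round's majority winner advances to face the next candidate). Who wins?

Round 1: Pham vs Ahmed — 4–9, Ahmed advances.
Round 2: Ahmed vs Larsen — 7–6, Ahmed advances.
Round 3: Ahmed vs Kwan — 13–0, Ahmed advances.
Ahmed survives the agenda.

Ahmed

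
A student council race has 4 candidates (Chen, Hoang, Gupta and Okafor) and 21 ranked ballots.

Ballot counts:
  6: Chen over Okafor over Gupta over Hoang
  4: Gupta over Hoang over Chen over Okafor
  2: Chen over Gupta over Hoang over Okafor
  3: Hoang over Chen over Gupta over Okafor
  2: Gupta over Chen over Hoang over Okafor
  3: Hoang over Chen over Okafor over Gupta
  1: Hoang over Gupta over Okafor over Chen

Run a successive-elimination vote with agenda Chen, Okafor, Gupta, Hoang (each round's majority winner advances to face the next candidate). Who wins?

Hoang

Round 1: Chen vs Okafor — 20–1, Chen advances.
Round 2: Chen vs Gupta — 14–7, Chen advances.
Round 3: Chen vs Hoang — 10–11, Hoang advances.
Hoang survives the agenda.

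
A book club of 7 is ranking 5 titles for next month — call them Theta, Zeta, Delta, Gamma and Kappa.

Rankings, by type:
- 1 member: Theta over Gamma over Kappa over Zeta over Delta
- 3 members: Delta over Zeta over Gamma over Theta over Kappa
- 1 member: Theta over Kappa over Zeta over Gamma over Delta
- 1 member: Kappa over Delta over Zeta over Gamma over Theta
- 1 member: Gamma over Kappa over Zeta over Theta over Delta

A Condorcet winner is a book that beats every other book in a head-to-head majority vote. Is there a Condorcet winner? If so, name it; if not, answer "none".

Head-to-head results (7 members):
Theta vs Zeta: 1+1 = 2 for Theta, 5 for Zeta — Zeta by 5–2.
Theta vs Delta: 1+1+1 = 3 for Theta, 4 for Delta — Delta by 4–3.
Theta vs Gamma: Theta is ranked higher on 1+1 = 2 ballots, Gamma on 5. Gamma wins 5–2.
Theta vs Kappa: Theta is ranked higher on 1+3+1 = 5 ballots, Kappa on 2. Theta wins 5–2.
Zeta vs Delta: Zeta is ranked higher on 1+1+1 = 3 ballots, Delta on 4. Delta wins 4–3.
Zeta vs Gamma: Zeta is ranked higher on 3+1+1 = 5 ballots, Gamma on 2. Zeta wins 5–2.
Zeta vs Kappa: Zeta preferred on 3 ballots; Kappa wins 4–3.
Delta vs Gamma: 3+1 = 4 for Delta, 3 for Gamma — Delta by 4–3.
Delta vs Kappa: Delta preferred on 3 ballots; Kappa wins 4–3.
Gamma vs Kappa: Gamma is ranked higher on 1+3+1 = 5 ballots, Kappa on 2. Gamma wins 5–2.
Every book loses at least once (Theta loses to Zeta; Zeta loses to Delta; Delta loses to Kappa; Gamma loses to Zeta; Kappa loses to Theta). The majority relation contains the cycle Theta → Kappa → Zeta → Theta, so there is no Condorcet winner.

none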